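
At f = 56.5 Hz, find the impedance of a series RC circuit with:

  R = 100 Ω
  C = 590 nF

Step 1 — Angular frequency: ω = 2π·f = 2π·56.5 = 355 rad/s.
Step 2 — Component impedances:
  R: Z = R = 100 Ω
  C: Z = 1/(jωC) = -j/(ω·C) = 0 - j4774 Ω
Step 3 — Series combination: Z_total = R + C = 100 - j4774 Ω = 4775∠-88.8° Ω.

Z = 100 - j4774 Ω = 4775∠-88.8° Ω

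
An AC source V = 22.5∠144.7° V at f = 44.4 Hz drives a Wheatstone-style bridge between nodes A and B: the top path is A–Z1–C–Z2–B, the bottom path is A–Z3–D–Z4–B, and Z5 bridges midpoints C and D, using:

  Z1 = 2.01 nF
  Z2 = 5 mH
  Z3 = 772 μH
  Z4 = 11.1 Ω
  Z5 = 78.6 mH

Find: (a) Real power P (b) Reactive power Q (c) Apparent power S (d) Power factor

Step 1 — Angular frequency: ω = 2π·f = 2π·44.4 = 279 rad/s.
Step 2 — Component impedances:
  Z1: Z = 1/(jωC) = -j/(ω·C) = 0 - j1.783e+06 Ω
  Z2: Z = jωL = j·279·0.005 = 0 + j1.395 Ω
  Z3: Z = jωL = j·279·0.000772 = 0 + j0.2154 Ω
  Z4: Z = R = 11.1 Ω
  Z5: Z = jωL = j·279·0.0786 = 0 + j21.93 Ω
Step 3 — Bridge requires nodal analysis (the Z5 bridge couples midpoints C and D, so the two paths cannot be reduced to a simple series/parallel combination). Setting node B to ground and injecting 1 A at node A, the 3-node admittance system at A, C, D solves to V_A = Z_AB = 9.05 + j4.523 Ω = 10.12∠26.6° Ω.
Step 4 — Source phasor: V = 22.5∠144.7° V = -18.36 + j13 V.
Step 5 — Current: I = V / Z = -1.049 + j1.961 A = 2.224∠118.1° A.
Step 6 — Complex power: S = V·I* = 44.76 + j22.37 VA.
Step 7 — Real power: P = Re(S) = 44.76 W.
Step 8 — Reactive power: Q = Im(S) = 22.37 VAR.
Step 9 — Apparent power: |S| = 50.04 VA.
Step 10 — Power factor: PF = P/|S| = 0.8945 (lagging).

(a) P = 44.76 W  (b) Q = 22.37 VAR  (c) S = 50.04 VA  (d) PF = 0.8945 (lagging)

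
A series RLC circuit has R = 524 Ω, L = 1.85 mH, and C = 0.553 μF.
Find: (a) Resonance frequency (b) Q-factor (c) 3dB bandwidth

Step 1 — Resonance condition Im(Z)=0 gives ω₀ = 1/√(LC).
Step 2 — ω₀ = 1/√(0.00185·5.53e-07) = 3.126e+04 rad/s.
Step 3 — f₀ = ω₀/(2π) = 4976 Hz.
Step 4 — Series Q: Q = ω₀L/R = 3.126e+04·0.00185/524 = 0.1104.
Step 5 — 3dB bandwidth: Δω = ω₀/Q = 2.832e+05 rad/s; BW = Δω/(2π) = 4.508e+04 Hz.

(a) f₀ = 4976 Hz  (b) Q = 0.1104  (c) BW = 4.508e+04 Hz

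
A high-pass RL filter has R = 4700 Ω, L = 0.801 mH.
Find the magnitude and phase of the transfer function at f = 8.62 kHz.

Step 1 — Angular frequency: ω = 2π·8620 = 5.416e+04 rad/s.
Step 2 — Transfer function: H(jω) = jωL/(R + jωL).
Step 3 — Numerator jωL = j·43.38; denominator R + jωL = 4700 + j43.38.
Step 4 — H = 8.519e-05 + j0.00923.
Step 5 — Magnitude: |H| = 0.00923 (-40.7 dB); phase: φ = 89.5°.

|H| = 0.00923 (-40.7 dB), φ = 89.5°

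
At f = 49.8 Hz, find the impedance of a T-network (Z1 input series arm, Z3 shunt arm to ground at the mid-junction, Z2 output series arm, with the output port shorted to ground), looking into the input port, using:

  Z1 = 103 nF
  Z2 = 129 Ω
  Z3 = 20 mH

Step 1 — Angular frequency: ω = 2π·f = 2π·49.8 = 312.9 rad/s.
Step 2 — Component impedances:
  Z1: Z = 1/(jωC) = -j/(ω·C) = 0 - j3.103e+04 Ω
  Z2: Z = R = 129 Ω
  Z3: Z = jωL = j·312.9·0.02 = 0 + j6.258 Ω
Step 3 — With the output port shorted to ground, the output series arm Z2 runs from the junction to ground; the shunt arm Z3 also runs from the junction to ground. They appear in parallel: Z3 || Z2 = 0.3029 + j6.243 Ω.
Step 4 — Series with input arm Z1: Z_in = Z1 + (Z3 || Z2) = 0.3029 - j3.102e+04 Ω = 3.102e+04∠-90.0° Ω.

Z = 0.3029 - j3.102e+04 Ω = 3.102e+04∠-90.0° Ω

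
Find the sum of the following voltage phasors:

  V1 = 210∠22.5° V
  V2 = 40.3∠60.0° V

Step 1 — Convert each phasor to rectangular form:
  V1 = 210·(cos(22.5°) + j·sin(22.5°)) = 194 + j80.36 V
  V2 = 40.3·(cos(60.0°) + j·sin(60.0°)) = 20.15 + j34.9 V
Step 2 — Sum components: V_total = 214.2 + j115.3 V.
Step 3 — Convert to polar: |V_total| = 243.2 V, ∠V_total = 28.3°.

V_total = 243.2∠28.3° V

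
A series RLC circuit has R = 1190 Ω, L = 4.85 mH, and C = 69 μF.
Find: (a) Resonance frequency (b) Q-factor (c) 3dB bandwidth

Step 1 — Resonance condition Im(Z)=0 gives ω₀ = 1/√(LC).
Step 2 — ω₀ = 1/√(0.00485·6.9e-05) = 1729 rad/s.
Step 3 — f₀ = ω₀/(2π) = 275.1 Hz.
Step 4 — Series Q: Q = ω₀L/R = 1729·0.00485/1190 = 0.007045.
Step 5 — 3dB bandwidth: Δω = ω₀/Q = 2.454e+05 rad/s; BW = Δω/(2π) = 3.905e+04 Hz.

(a) f₀ = 275.1 Hz  (b) Q = 0.007045  (c) BW = 3.905e+04 Hz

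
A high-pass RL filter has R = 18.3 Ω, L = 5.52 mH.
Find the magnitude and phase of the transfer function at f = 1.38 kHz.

Step 1 — Angular frequency: ω = 2π·1380 = 8671 rad/s.
Step 2 — Transfer function: H(jω) = jωL/(R + jωL).
Step 3 — Numerator jωL = j·47.86; denominator R + jωL = 18.3 + j47.86.
Step 4 — H = 0.8725 + j0.3336.
Step 5 — Magnitude: |H| = 0.9341 (-0.6 dB); phase: φ = 20.9°.

|H| = 0.9341 (-0.6 dB), φ = 20.9°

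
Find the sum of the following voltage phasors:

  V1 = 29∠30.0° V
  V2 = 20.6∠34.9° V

Step 1 — Convert each phasor to rectangular form:
  V1 = 29·(cos(30.0°) + j·sin(30.0°)) = 25.11 + j14.5 V
  V2 = 20.6·(cos(34.9°) + j·sin(34.9°)) = 16.9 + j11.79 V
Step 2 — Sum components: V_total = 42.01 + j26.29 V.
Step 3 — Convert to polar: |V_total| = 49.56 V, ∠V_total = 32.0°.

V_total = 49.56∠32.0° V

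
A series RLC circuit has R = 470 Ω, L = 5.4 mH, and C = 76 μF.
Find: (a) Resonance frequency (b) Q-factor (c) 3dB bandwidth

Step 1 — Resonance condition Im(Z)=0 gives ω₀ = 1/√(LC).
Step 2 — ω₀ = 1/√(0.0054·7.6e-05) = 1561 rad/s.
Step 3 — f₀ = ω₀/(2π) = 248.4 Hz.
Step 4 — Series Q: Q = ω₀L/R = 1561·0.0054/470 = 0.01793.
Step 5 — 3dB bandwidth: Δω = ω₀/Q = 8.704e+04 rad/s; BW = Δω/(2π) = 1.385e+04 Hz.

(a) f₀ = 248.4 Hz  (b) Q = 0.01793  (c) BW = 1.385e+04 Hz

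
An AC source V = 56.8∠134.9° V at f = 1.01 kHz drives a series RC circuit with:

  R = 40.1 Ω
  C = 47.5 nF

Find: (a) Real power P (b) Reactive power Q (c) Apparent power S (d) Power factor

Step 1 — Angular frequency: ω = 2π·f = 2π·1010 = 6346 rad/s.
Step 2 — Component impedances:
  R: Z = R = 40.1 Ω
  C: Z = 1/(jωC) = -j/(ω·C) = 0 - j3317 Ω
Step 3 — Series combination: Z_total = R + C = 40.1 - j3317 Ω = 3318∠-89.3° Ω.
Step 4 — Source phasor: V = 56.8∠134.9° V = -40.09 + j40.23 V.
Step 5 — Current: I = V / Z = -0.01227 - j0.01194 A = 0.01712∠-135.8° A.
Step 6 — Complex power: S = V·I* = 0.01175 - j0.9724 VA.
Step 7 — Real power: P = Re(S) = 0.01175 W.
Step 8 — Reactive power: Q = Im(S) = -0.9724 VAR.
Step 9 — Apparent power: |S| = 0.9724 VA.
Step 10 — Power factor: PF = P/|S| = 0.01209 (leading).

(a) P = 0.01175 W  (b) Q = -0.9724 VAR  (c) S = 0.9724 VA  (d) PF = 0.01209 (leading)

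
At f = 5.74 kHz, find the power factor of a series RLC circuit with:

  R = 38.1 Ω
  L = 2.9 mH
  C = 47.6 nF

Step 1 — Angular frequency: ω = 2π·f = 2π·5740 = 3.607e+04 rad/s.
Step 2 — Component impedances:
  R: Z = R = 38.1 Ω
  L: Z = jωL = j·3.607e+04·0.0029 = 0 + j104.6 Ω
  C: Z = 1/(jωC) = -j/(ω·C) = 0 - j582.5 Ω
Step 3 — Series combination: Z_total = R + L + C = 38.1 - j477.9 Ω = 479.4∠-85.4° Ω.
Step 4 — Power factor: PF = cos(φ) = Re(Z)/|Z| = 38.1/479.4 = 0.07947.
Step 5 — Type: Im(Z) = -477.9 ⇒ leading (phase φ = -85.4°).

PF = 0.07947 (leading, φ = -85.4°)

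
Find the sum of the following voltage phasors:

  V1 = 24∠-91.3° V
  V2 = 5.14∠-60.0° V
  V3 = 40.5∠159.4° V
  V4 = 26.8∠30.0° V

Step 1 — Convert each phasor to rectangular form:
  V1 = 24·(cos(-91.3°) + j·sin(-91.3°)) = -0.5445 - j23.99 V
  V2 = 5.14·(cos(-60.0°) + j·sin(-60.0°)) = 2.57 - j4.451 V
  V3 = 40.5·(cos(159.4°) + j·sin(159.4°)) = -37.91 + j14.25 V
  V4 = 26.8·(cos(30.0°) + j·sin(30.0°)) = 23.21 + j13.4 V
Step 2 — Sum components: V_total = -12.68 - j0.7956 V.
Step 3 — Convert to polar: |V_total| = 12.7 V, ∠V_total = -176.4°.

V_total = 12.7∠-176.4° V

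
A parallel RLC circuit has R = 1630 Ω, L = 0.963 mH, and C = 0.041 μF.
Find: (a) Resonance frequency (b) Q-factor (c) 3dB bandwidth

Step 1 — Resonance: ω₀ = 1/√(LC) = 1/√(0.000963·4.1e-08) = 1.591e+05 rad/s.
Step 2 — f₀ = ω₀/(2π) = 2.533e+04 Hz.
Step 3 — Parallel Q: Q = R/(ω₀L) = 1630/(1.591e+05·0.000963) = 10.64.
Step 4 — Bandwidth: Δω = ω₀/Q = 1.496e+04 rad/s; BW = Δω/(2π) = 2381 Hz.

(a) f₀ = 2.533e+04 Hz  (b) Q = 10.64  (c) BW = 2381 Hz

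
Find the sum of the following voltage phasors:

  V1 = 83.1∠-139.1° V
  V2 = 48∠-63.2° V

Step 1 — Convert each phasor to rectangular form:
  V1 = 83.1·(cos(-139.1°) + j·sin(-139.1°)) = -62.81 - j54.41 V
  V2 = 48·(cos(-63.2°) + j·sin(-63.2°)) = 21.64 - j42.84 V
Step 2 — Sum components: V_total = -41.17 - j97.25 V.
Step 3 — Convert to polar: |V_total| = 105.6 V, ∠V_total = -112.9°.

V_total = 105.6∠-112.9° V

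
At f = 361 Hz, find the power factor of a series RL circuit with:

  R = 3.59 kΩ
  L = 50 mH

Step 1 — Angular frequency: ω = 2π·f = 2π·361 = 2268 rad/s.
Step 2 — Component impedances:
  R: Z = R = 3590 Ω
  L: Z = jωL = j·2268·0.05 = 0 + j113.4 Ω
Step 3 — Series combination: Z_total = R + L = 3590 + j113.4 Ω = 3592∠1.8° Ω.
Step 4 — Power factor: PF = cos(φ) = Re(Z)/|Z| = 3590/3591.8 = 0.9995.
Step 5 — Type: Im(Z) = 113.4 ⇒ lagging (phase φ = 1.8°).

PF = 0.9995 (lagging, φ = 1.8°)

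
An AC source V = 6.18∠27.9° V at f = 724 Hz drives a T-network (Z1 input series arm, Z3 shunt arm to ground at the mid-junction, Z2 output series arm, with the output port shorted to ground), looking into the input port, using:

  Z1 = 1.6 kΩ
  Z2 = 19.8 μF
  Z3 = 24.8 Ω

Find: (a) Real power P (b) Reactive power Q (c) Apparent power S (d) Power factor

Step 1 — Angular frequency: ω = 2π·f = 2π·724 = 4549 rad/s.
Step 2 — Component impedances:
  Z1: Z = R = 1600 Ω
  Z2: Z = 1/(jωC) = -j/(ω·C) = 0 - j11.1 Ω
  Z3: Z = R = 24.8 Ω
Step 3 — With the output port shorted to ground, the output series arm Z2 runs from the junction to ground; the shunt arm Z3 also runs from the junction to ground. They appear in parallel: Z3 || Z2 = 4.14 - j9.249 Ω.
Step 4 — Series with input arm Z1: Z_in = Z1 + (Z3 || Z2) = 1604 - j9.249 Ω = 1604∠-0.3° Ω.
Step 5 — Source phasor: V = 6.18∠27.9° V = 5.462 + j2.892 V.
Step 6 — Current: I = V / Z = 0.003394 + j0.001822 A = 0.003852∠28.2° A.
Step 7 — Complex power: S = V·I* = 0.02381 - j0.0001373 VA.
Step 8 — Real power: P = Re(S) = 0.02381 W.
Step 9 — Reactive power: Q = Im(S) = -0.0001373 VAR.
Step 10 — Apparent power: |S| = 0.02381 VA.
Step 11 — Power factor: PF = P/|S| = 1 (leading).

(a) P = 0.02381 W  (b) Q = -0.0001373 VAR  (c) S = 0.02381 VA  (d) PF = 1 (leading)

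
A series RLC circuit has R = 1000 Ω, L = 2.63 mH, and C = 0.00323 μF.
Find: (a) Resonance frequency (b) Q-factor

Step 1 — Resonance condition Im(Z)=0 gives ω₀ = 1/√(LC).
Step 2 — ω₀ = 1/√(0.00263·3.23e-09) = 3.431e+05 rad/s.
Step 3 — f₀ = ω₀/(2π) = 5.461e+04 Hz.
Step 4 — Series Q: Q = ω₀L/R = 3.431e+05·0.00263/1000 = 0.9024.

(a) f₀ = 5.461e+04 Hz  (b) Q = 0.9024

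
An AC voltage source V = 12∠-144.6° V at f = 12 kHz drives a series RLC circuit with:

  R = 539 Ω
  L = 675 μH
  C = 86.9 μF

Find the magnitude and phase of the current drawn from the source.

Step 1 — Angular frequency: ω = 2π·f = 2π·1.2e+04 = 7.54e+04 rad/s.
Step 2 — Component impedances:
  R: Z = R = 539 Ω
  L: Z = jωL = j·7.54e+04·0.000675 = 0 + j50.89 Ω
  C: Z = 1/(jωC) = -j/(ω·C) = 0 - j0.1526 Ω
Step 3 — Series combination: Z_total = R + L + C = 539 + j50.74 Ω = 541.4∠5.4° Ω.
Step 4 — Source phasor: V = 12∠-144.6° V = -9.782 - j6.951 V.
Step 5 — Ohm's law: I = V / Z_total = (-9.782 - j6.951) / (539 + j50.74) = -0.01919 - j0.01109 A.
Step 6 — Convert to polar: |I| = 0.02217 A, ∠I = -150.0°.

I = 0.02217∠-150.0° A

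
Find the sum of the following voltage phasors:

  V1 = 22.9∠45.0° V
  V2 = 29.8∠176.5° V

Step 1 — Convert each phasor to rectangular form:
  V1 = 22.9·(cos(45.0°) + j·sin(45.0°)) = 16.19 + j16.19 V
  V2 = 29.8·(cos(176.5°) + j·sin(176.5°)) = -29.74 + j1.819 V
Step 2 — Sum components: V_total = -13.55 + j18.01 V.
Step 3 — Convert to polar: |V_total| = 22.54 V, ∠V_total = 127.0°.

V_total = 22.54∠127.0° V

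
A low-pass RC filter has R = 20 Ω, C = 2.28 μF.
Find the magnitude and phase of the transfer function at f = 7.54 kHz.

Step 1 — Angular frequency: ω = 2π·7540 = 4.738e+04 rad/s.
Step 2 — Transfer function: H(jω) = 1/(1 + jωRC).
Step 3 — Denominator: 1 + jωRC = 1 + j·4.738e+04·20·2.28e-06 = 1 + j2.16.
Step 4 — H = 0.1765 - j0.3812.
Step 5 — Magnitude: |H| = 0.4201 (-7.5 dB); phase: φ = -65.2°.

|H| = 0.4201 (-7.5 dB), φ = -65.2°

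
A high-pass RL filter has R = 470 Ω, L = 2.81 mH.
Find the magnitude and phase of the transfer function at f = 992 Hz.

Step 1 — Angular frequency: ω = 2π·992 = 6233 rad/s.
Step 2 — Transfer function: H(jω) = jωL/(R + jωL).
Step 3 — Numerator jωL = j·17.51; denominator R + jωL = 470 + j17.51.
Step 4 — H = 0.001387 + j0.03721.
Step 5 — Magnitude: |H| = 0.03724 (-28.6 dB); phase: φ = 87.9°.

|H| = 0.03724 (-28.6 dB), φ = 87.9°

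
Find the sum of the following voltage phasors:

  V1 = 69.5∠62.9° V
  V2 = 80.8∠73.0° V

Step 1 — Convert each phasor to rectangular form:
  V1 = 69.5·(cos(62.9°) + j·sin(62.9°)) = 31.66 + j61.87 V
  V2 = 80.8·(cos(73.0°) + j·sin(73.0°)) = 23.62 + j77.27 V
Step 2 — Sum components: V_total = 55.28 + j139.1 V.
Step 3 — Convert to polar: |V_total| = 149.7 V, ∠V_total = 68.3°.

V_total = 149.7∠68.3° V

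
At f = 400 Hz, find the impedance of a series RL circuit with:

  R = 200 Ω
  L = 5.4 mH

Step 1 — Angular frequency: ω = 2π·f = 2π·400 = 2513 rad/s.
Step 2 — Component impedances:
  R: Z = R = 200 Ω
  L: Z = jωL = j·2513·0.0054 = 0 + j13.57 Ω
Step 3 — Series combination: Z_total = R + L = 200 + j13.57 Ω = 200.5∠3.9° Ω.

Z = 200 + j13.57 Ω = 200.5∠3.9° Ω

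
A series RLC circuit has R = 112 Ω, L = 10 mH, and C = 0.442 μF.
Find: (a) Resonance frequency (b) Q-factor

Step 1 — Resonance condition Im(Z)=0 gives ω₀ = 1/√(LC).
Step 2 — ω₀ = 1/√(0.01·4.42e-07) = 1.504e+04 rad/s.
Step 3 — f₀ = ω₀/(2π) = 2394 Hz.
Step 4 — Series Q: Q = ω₀L/R = 1.504e+04·0.01/112 = 1.343.

(a) f₀ = 2394 Hz  (b) Q = 1.343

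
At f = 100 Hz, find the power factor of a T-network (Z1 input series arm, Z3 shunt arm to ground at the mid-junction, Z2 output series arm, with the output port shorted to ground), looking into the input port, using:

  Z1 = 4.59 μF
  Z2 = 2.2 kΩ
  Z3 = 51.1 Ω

Step 1 — Angular frequency: ω = 2π·f = 2π·100 = 628.3 rad/s.
Step 2 — Component impedances:
  Z1: Z = 1/(jωC) = -j/(ω·C) = 0 - j346.7 Ω
  Z2: Z = R = 2200 Ω
  Z3: Z = R = 51.1 Ω
Step 3 — With the output port shorted to ground, the output series arm Z2 runs from the junction to ground; the shunt arm Z3 also runs from the junction to ground. They appear in parallel: Z3 || Z2 = 49.94 Ω.
Step 4 — Series with input arm Z1: Z_in = Z1 + (Z3 || Z2) = 49.94 - j346.7 Ω = 350.3∠-81.8° Ω.
Step 5 — Power factor: PF = cos(φ) = Re(Z)/|Z| = 49.94/350.3 = 0.1426.
Step 6 — Type: Im(Z) = -346.7 ⇒ leading (phase φ = -81.8°).

PF = 0.1426 (leading, φ = -81.8°)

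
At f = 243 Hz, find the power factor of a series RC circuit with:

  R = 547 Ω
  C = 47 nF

Step 1 — Angular frequency: ω = 2π·f = 2π·243 = 1527 rad/s.
Step 2 — Component impedances:
  R: Z = R = 547 Ω
  C: Z = 1/(jωC) = -j/(ω·C) = 0 - j1.394e+04 Ω
Step 3 — Series combination: Z_total = R + C = 547 - j1.394e+04 Ω = 1.395e+04∠-87.8° Ω.
Step 4 — Power factor: PF = cos(φ) = Re(Z)/|Z| = 547/13946 = 0.03922.
Step 5 — Type: Im(Z) = -1.394e+04 ⇒ leading (phase φ = -87.8°).

PF = 0.03922 (leading, φ = -87.8°)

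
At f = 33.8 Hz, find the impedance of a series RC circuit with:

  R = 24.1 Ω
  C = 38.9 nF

Step 1 — Angular frequency: ω = 2π·f = 2π·33.8 = 212.4 rad/s.
Step 2 — Component impedances:
  R: Z = R = 24.1 Ω
  C: Z = 1/(jωC) = -j/(ω·C) = 0 - j1.21e+05 Ω
Step 3 — Series combination: Z_total = R + C = 24.1 - j1.21e+05 Ω = 1.21e+05∠-90.0° Ω.

Z = 24.1 - j1.21e+05 Ω = 1.21e+05∠-90.0° Ω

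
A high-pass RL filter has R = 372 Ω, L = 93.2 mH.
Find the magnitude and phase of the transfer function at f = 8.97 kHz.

Step 1 — Angular frequency: ω = 2π·8970 = 5.636e+04 rad/s.
Step 2 — Transfer function: H(jω) = jωL/(R + jωL).
Step 3 — Numerator jωL = j·5253; denominator R + jωL = 372 + j5253.
Step 4 — H = 0.995 + j0.07047.
Step 5 — Magnitude: |H| = 0.9975 (-0.0 dB); phase: φ = 4.1°.

|H| = 0.9975 (-0.0 dB), φ = 4.1°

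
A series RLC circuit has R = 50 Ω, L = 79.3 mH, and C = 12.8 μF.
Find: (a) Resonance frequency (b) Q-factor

Step 1 — Resonance condition Im(Z)=0 gives ω₀ = 1/√(LC).
Step 2 — ω₀ = 1/√(0.0793·1.28e-05) = 992.6 rad/s.
Step 3 — f₀ = ω₀/(2π) = 158 Hz.
Step 4 — Series Q: Q = ω₀L/R = 992.6·0.0793/50 = 1.574.

(a) f₀ = 158 Hz  (b) Q = 1.574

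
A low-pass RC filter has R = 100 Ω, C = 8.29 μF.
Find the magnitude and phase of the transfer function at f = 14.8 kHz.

Step 1 — Angular frequency: ω = 2π·1.48e+04 = 9.299e+04 rad/s.
Step 2 — Transfer function: H(jω) = 1/(1 + jωRC).
Step 3 — Denominator: 1 + jωRC = 1 + j·9.299e+04·100·8.29e-06 = 1 + j77.09.
Step 4 — H = 0.0001682 - j0.01297.
Step 5 — Magnitude: |H| = 0.01297 (-37.7 dB); phase: φ = -89.3°.

|H| = 0.01297 (-37.7 dB), φ = -89.3°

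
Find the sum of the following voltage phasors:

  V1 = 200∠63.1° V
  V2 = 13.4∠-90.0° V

Step 1 — Convert each phasor to rectangular form:
  V1 = 200·(cos(63.1°) + j·sin(63.1°)) = 90.49 + j178.4 V
  V2 = 13.4·(cos(-90.0°) + j·sin(-90.0°)) = 0 - j13.4 V
Step 2 — Sum components: V_total = 90.49 + j165 V.
Step 3 — Convert to polar: |V_total| = 188.1 V, ∠V_total = 61.3°.

V_total = 188.1∠61.3° V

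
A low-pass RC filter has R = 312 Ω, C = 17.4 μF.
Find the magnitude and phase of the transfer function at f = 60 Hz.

Step 1 — Angular frequency: ω = 2π·60 = 377 rad/s.
Step 2 — Transfer function: H(jω) = 1/(1 + jωRC).
Step 3 — Denominator: 1 + jωRC = 1 + j·377·312·1.74e-05 = 1 + j2.047.
Step 4 — H = 0.1927 - j0.3944.
Step 5 — Magnitude: |H| = 0.439 (-7.2 dB); phase: φ = -64.0°.

|H| = 0.439 (-7.2 dB), φ = -64.0°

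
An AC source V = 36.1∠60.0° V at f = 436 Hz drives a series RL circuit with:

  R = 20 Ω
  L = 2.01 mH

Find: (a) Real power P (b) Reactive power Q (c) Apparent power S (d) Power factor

Step 1 — Angular frequency: ω = 2π·f = 2π·436 = 2739 rad/s.
Step 2 — Component impedances:
  R: Z = R = 20 Ω
  L: Z = jωL = j·2739·0.00201 = 0 + j5.506 Ω
Step 3 — Series combination: Z_total = R + L = 20 + j5.506 Ω = 20.74∠15.4° Ω.
Step 4 — Source phasor: V = 36.1∠60.0° V = 18.05 + j31.26 V.
Step 5 — Current: I = V / Z = 1.239 + j1.222 A = 1.74∠44.6° A.
Step 6 — Complex power: S = V·I* = 60.57 + j16.68 VA.
Step 7 — Real power: P = Re(S) = 60.57 W.
Step 8 — Reactive power: Q = Im(S) = 16.68 VAR.
Step 9 — Apparent power: |S| = 62.82 VA.
Step 10 — Power factor: PF = P/|S| = 0.9641 (lagging).

(a) P = 60.57 W  (b) Q = 16.68 VAR  (c) S = 62.82 VA  (d) PF = 0.9641 (lagging)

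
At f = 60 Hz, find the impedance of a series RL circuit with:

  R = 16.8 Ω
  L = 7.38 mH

Step 1 — Angular frequency: ω = 2π·f = 2π·60 = 377 rad/s.
Step 2 — Component impedances:
  R: Z = R = 16.8 Ω
  L: Z = jωL = j·377·0.00738 = 0 + j2.782 Ω
Step 3 — Series combination: Z_total = R + L = 16.8 + j2.782 Ω = 17.03∠9.4° Ω.

Z = 16.8 + j2.782 Ω = 17.03∠9.4° Ω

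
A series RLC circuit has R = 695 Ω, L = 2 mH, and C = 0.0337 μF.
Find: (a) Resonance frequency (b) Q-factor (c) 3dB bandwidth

Step 1 — Resonance: ω₀ = 1/√(LC) = 1/√(0.002·3.37e-08) = 1.218e+05 rad/s.
Step 2 — f₀ = ω₀/(2π) = 1.939e+04 Hz.
Step 3 — Series Q: Q = ω₀L/R = 1.218e+05·0.002/695 = 0.3505.
Step 4 — Bandwidth: Δω = ω₀/Q = 3.475e+05 rad/s; BW = Δω/(2π) = 5.531e+04 Hz.

(a) f₀ = 1.939e+04 Hz  (b) Q = 0.3505  (c) BW = 5.531e+04 Hz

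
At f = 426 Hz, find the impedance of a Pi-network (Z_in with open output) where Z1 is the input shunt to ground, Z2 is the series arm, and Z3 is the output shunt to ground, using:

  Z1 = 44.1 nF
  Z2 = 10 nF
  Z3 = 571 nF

Step 1 — Angular frequency: ω = 2π·f = 2π·426 = 2677 rad/s.
Step 2 — Component impedances:
  Z1: Z = 1/(jωC) = -j/(ω·C) = 0 - j8472 Ω
  Z2: Z = 1/(jωC) = -j/(ω·C) = 0 - j3.736e+04 Ω
  Z3: Z = 1/(jωC) = -j/(ω·C) = 0 - j654.3 Ω
Step 3 — With open output, the series arm Z2 and the output shunt Z3 appear in series to ground: Z2 + Z3 = 0 - j3.801e+04 Ω.
Step 4 — Parallel with input shunt Z1: Z_in = Z1 || (Z2 + Z3) = 0 - j6928 Ω = 6928∠-90.0° Ω.

Z = 0 - j6928 Ω = 6928∠-90.0° Ω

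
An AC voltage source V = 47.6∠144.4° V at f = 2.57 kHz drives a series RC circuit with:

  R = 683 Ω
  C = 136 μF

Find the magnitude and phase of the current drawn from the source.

Step 1 — Angular frequency: ω = 2π·f = 2π·2570 = 1.615e+04 rad/s.
Step 2 — Component impedances:
  R: Z = R = 683 Ω
  C: Z = 1/(jωC) = -j/(ω·C) = 0 - j0.4554 Ω
Step 3 — Series combination: Z_total = R + C = 683 - j0.4554 Ω = 683∠-0.0° Ω.
Step 4 — Source phasor: V = 47.6∠144.4° V = -38.7 + j27.71 V.
Step 5 — Ohm's law: I = V / Z_total = (-38.7 + j27.71) / (683 - j0.4554) = -0.05669 + j0.04053 A.
Step 6 — Convert to polar: |I| = 0.06969 A, ∠I = 144.4°.

I = 0.06969∠144.4° A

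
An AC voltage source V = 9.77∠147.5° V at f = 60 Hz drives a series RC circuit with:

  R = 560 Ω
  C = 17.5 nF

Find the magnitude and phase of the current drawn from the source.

Step 1 — Angular frequency: ω = 2π·f = 2π·60 = 377 rad/s.
Step 2 — Component impedances:
  R: Z = R = 560 Ω
  C: Z = 1/(jωC) = -j/(ω·C) = 0 - j1.516e+05 Ω
Step 3 — Series combination: Z_total = R + C = 560 - j1.516e+05 Ω = 1.516e+05∠-89.8° Ω.
Step 4 — Source phasor: V = 9.77∠147.5° V = -8.24 + j5.249 V.
Step 5 — Ohm's law: I = V / Z_total = (-8.24 + j5.249) / (560 - j1.516e+05) = -3.483e-05 - j5.423e-05 A.
Step 6 — Convert to polar: |I| = 6.446e-05 A, ∠I = -122.7°.

I = 6.446e-05∠-122.7° A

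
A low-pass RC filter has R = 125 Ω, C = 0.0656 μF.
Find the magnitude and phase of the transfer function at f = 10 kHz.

Step 1 — Angular frequency: ω = 2π·1e+04 = 6.283e+04 rad/s.
Step 2 — Transfer function: H(jω) = 1/(1 + jωRC).
Step 3 — Denominator: 1 + jωRC = 1 + j·6.283e+04·125·6.56e-08 = 1 + j0.5152.
Step 4 — H = 0.7902 - j0.4071.
Step 5 — Magnitude: |H| = 0.8889 (-1.0 dB); phase: φ = -27.3°.

|H| = 0.8889 (-1.0 dB), φ = -27.3°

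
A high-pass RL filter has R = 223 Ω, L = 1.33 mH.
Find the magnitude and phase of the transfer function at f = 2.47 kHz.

Step 1 — Angular frequency: ω = 2π·2470 = 1.552e+04 rad/s.
Step 2 — Transfer function: H(jω) = jωL/(R + jωL).
Step 3 — Numerator jωL = j·20.64; denominator R + jωL = 223 + j20.64.
Step 4 — H = 0.008495 + j0.09177.
Step 5 — Magnitude: |H| = 0.09217 (-20.7 dB); phase: φ = 84.7°.

|H| = 0.09217 (-20.7 dB), φ = 84.7°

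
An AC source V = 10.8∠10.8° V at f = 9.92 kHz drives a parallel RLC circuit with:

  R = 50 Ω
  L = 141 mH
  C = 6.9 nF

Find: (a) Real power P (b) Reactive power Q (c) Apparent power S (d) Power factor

Step 1 — Angular frequency: ω = 2π·f = 2π·9920 = 6.233e+04 rad/s.
Step 2 — Component impedances:
  R: Z = R = 50 Ω
  L: Z = jωL = j·6.233e+04·0.141 = 0 + j8788 Ω
  C: Z = 1/(jωC) = -j/(ω·C) = 0 - j2325 Ω
Step 3 — Parallel combination: 1/Z_total = 1/R + 1/L + 1/C; Z_total = 49.99 - j0.7905 Ω = 49.99∠-0.9° Ω.
Step 4 — Source phasor: V = 10.8∠10.8° V = 10.61 + j2.024 V.
Step 5 — Current: I = V / Z = 0.2115 + j0.04383 A = 0.216∠11.7° A.
Step 6 — Complex power: S = V·I* = 2.333 - j0.03689 VA.
Step 7 — Real power: P = Re(S) = 2.333 W.
Step 8 — Reactive power: Q = Im(S) = -0.03689 VAR.
Step 9 — Apparent power: |S| = 2.333 VA.
Step 10 — Power factor: PF = P/|S| = 0.9999 (leading).

(a) P = 2.333 W  (b) Q = -0.03689 VAR  (c) S = 2.333 VA  (d) PF = 0.9999 (leading)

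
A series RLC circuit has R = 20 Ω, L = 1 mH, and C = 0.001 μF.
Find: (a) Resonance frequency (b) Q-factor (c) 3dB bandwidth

Step 1 — Resonance: ω₀ = 1/√(LC) = 1/√(0.001·1e-09) = 1e+06 rad/s.
Step 2 — f₀ = ω₀/(2π) = 1.592e+05 Hz.
Step 3 — Series Q: Q = ω₀L/R = 1e+06·0.001/20 = 50.
Step 4 — Bandwidth: Δω = ω₀/Q = 2e+04 rad/s; BW = Δω/(2π) = 3183 Hz.

(a) f₀ = 1.592e+05 Hz  (b) Q = 50  (c) BW = 3183 Hz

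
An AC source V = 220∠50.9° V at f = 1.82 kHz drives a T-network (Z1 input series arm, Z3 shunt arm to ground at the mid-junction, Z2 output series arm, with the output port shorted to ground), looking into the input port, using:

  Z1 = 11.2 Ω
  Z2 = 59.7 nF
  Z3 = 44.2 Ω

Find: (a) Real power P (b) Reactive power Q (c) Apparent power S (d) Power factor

Step 1 — Angular frequency: ω = 2π·f = 2π·1820 = 1.144e+04 rad/s.
Step 2 — Component impedances:
  Z1: Z = R = 11.2 Ω
  Z2: Z = 1/(jωC) = -j/(ω·C) = 0 - j1465 Ω
  Z3: Z = R = 44.2 Ω
Step 3 — With the output port shorted to ground, the output series arm Z2 runs from the junction to ground; the shunt arm Z3 also runs from the junction to ground. They appear in parallel: Z3 || Z2 = 44.16 - j1.333 Ω.
Step 4 — Series with input arm Z1: Z_in = Z1 + (Z3 || Z2) = 55.36 - j1.333 Ω = 55.38∠-1.4° Ω.
Step 5 — Source phasor: V = 220∠50.9° V = 138.7 + j170.7 V.
Step 6 — Current: I = V / Z = 2.431 + j3.143 A = 3.973∠52.3° A.
Step 7 — Complex power: S = V·I* = 873.8 - j21.03 VA.
Step 8 — Real power: P = Re(S) = 873.8 W.
Step 9 — Reactive power: Q = Im(S) = -21.03 VAR.
Step 10 — Apparent power: |S| = 874 VA.
Step 11 — Power factor: PF = P/|S| = 0.9997 (leading).

(a) P = 873.8 W  (b) Q = -21.03 VAR  (c) S = 874 VA  (d) PF = 0.9997 (leading)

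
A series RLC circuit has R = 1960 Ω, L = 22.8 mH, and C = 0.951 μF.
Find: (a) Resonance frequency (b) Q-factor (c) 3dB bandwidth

Step 1 — Resonance: ω₀ = 1/√(LC) = 1/√(0.0228·9.51e-07) = 6791 rad/s.
Step 2 — f₀ = ω₀/(2π) = 1081 Hz.
Step 3 — Series Q: Q = ω₀L/R = 6791·0.0228/1960 = 0.079.
Step 4 — Bandwidth: Δω = ω₀/Q = 8.596e+04 rad/s; BW = Δω/(2π) = 1.368e+04 Hz.

(a) f₀ = 1081 Hz  (b) Q = 0.079  (c) BW = 1.368e+04 Hz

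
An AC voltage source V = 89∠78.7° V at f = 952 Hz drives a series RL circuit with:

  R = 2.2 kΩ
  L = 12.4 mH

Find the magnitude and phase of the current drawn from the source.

Step 1 — Angular frequency: ω = 2π·f = 2π·952 = 5982 rad/s.
Step 2 — Component impedances:
  R: Z = R = 2200 Ω
  L: Z = jωL = j·5982·0.0124 = 0 + j74.17 Ω
Step 3 — Series combination: Z_total = R + L = 2200 + j74.17 Ω = 2201∠1.9° Ω.
Step 4 — Source phasor: V = 89∠78.7° V = 17.44 + j87.27 V.
Step 5 — Ohm's law: I = V / Z_total = (17.44 + j87.27) / (2200 + j74.17) = 0.009254 + j0.03936 A.
Step 6 — Convert to polar: |I| = 0.04043 A, ∠I = 76.8°.

I = 0.04043∠76.8° A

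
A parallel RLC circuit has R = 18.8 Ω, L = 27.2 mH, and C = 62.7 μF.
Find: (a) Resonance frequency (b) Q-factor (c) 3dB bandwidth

Step 1 — Resonance: ω₀ = 1/√(LC) = 1/√(0.0272·6.27e-05) = 765.7 rad/s.
Step 2 — f₀ = ω₀/(2π) = 121.9 Hz.
Step 3 — Parallel Q: Q = R/(ω₀L) = 18.8/(765.7·0.0272) = 0.9026.
Step 4 — Bandwidth: Δω = ω₀/Q = 848.3 rad/s; BW = Δω/(2π) = 135 Hz.

(a) f₀ = 121.9 Hz  (b) Q = 0.9026  (c) BW = 135 Hz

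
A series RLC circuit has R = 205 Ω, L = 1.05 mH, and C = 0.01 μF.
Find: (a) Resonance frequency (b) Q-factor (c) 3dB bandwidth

Step 1 — Resonance: ω₀ = 1/√(LC) = 1/√(0.00105·1e-08) = 3.086e+05 rad/s.
Step 2 — f₀ = ω₀/(2π) = 4.912e+04 Hz.
Step 3 — Series Q: Q = ω₀L/R = 3.086e+05·0.00105/205 = 1.581.
Step 4 — Bandwidth: Δω = ω₀/Q = 1.952e+05 rad/s; BW = Δω/(2π) = 3.107e+04 Hz.

(a) f₀ = 4.912e+04 Hz  (b) Q = 1.581  (c) BW = 3.107e+04 Hz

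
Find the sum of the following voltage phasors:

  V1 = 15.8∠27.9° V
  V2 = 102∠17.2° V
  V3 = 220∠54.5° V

Step 1 — Convert each phasor to rectangular form:
  V1 = 15.8·(cos(27.9°) + j·sin(27.9°)) = 13.96 + j7.393 V
  V2 = 102·(cos(17.2°) + j·sin(17.2°)) = 97.44 + j30.16 V
  V3 = 220·(cos(54.5°) + j·sin(54.5°)) = 127.8 + j179.1 V
Step 2 — Sum components: V_total = 239.2 + j216.7 V.
Step 3 — Convert to polar: |V_total| = 322.7 V, ∠V_total = 42.2°.

V_total = 322.7∠42.2° V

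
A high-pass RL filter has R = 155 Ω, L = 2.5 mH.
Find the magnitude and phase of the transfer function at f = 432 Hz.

Step 1 — Angular frequency: ω = 2π·432 = 2714 rad/s.
Step 2 — Transfer function: H(jω) = jωL/(R + jωL).
Step 3 — Numerator jωL = j·6.786; denominator R + jωL = 155 + j6.786.
Step 4 — H = 0.001913 + j0.0437.
Step 5 — Magnitude: |H| = 0.04374 (-27.2 dB); phase: φ = 87.5°.

|H| = 0.04374 (-27.2 dB), φ = 87.5°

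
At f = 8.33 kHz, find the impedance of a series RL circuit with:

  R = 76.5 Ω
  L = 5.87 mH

Step 1 — Angular frequency: ω = 2π·f = 2π·8330 = 5.234e+04 rad/s.
Step 2 — Component impedances:
  R: Z = R = 76.5 Ω
  L: Z = jωL = j·5.234e+04·0.00587 = 0 + j307.2 Ω
Step 3 — Series combination: Z_total = R + L = 76.5 + j307.2 Ω = 316.6∠76.0° Ω.

Z = 76.5 + j307.2 Ω = 316.6∠76.0° Ω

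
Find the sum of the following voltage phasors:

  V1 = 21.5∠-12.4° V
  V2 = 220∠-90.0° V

Step 1 — Convert each phasor to rectangular form:
  V1 = 21.5·(cos(-12.4°) + j·sin(-12.4°)) = 21 - j4.617 V
  V2 = 220·(cos(-90.0°) + j·sin(-90.0°)) = 0 - j220 V
Step 2 — Sum components: V_total = 21 - j224.6 V.
Step 3 — Convert to polar: |V_total| = 225.6 V, ∠V_total = -84.7°.

V_total = 225.6∠-84.7° V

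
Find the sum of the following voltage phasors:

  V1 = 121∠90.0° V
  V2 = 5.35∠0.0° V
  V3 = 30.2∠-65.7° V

Step 1 — Convert each phasor to rectangular form:
  V1 = 121·(cos(90.0°) + j·sin(90.0°)) = 0 + j121 V
  V2 = 5.35·(cos(0.0°) + j·sin(0.0°)) = 5.35 V
  V3 = 30.2·(cos(-65.7°) + j·sin(-65.7°)) = 12.43 - j27.52 V
Step 2 — Sum components: V_total = 17.78 + j93.48 V.
Step 3 — Convert to polar: |V_total| = 95.15 V, ∠V_total = 79.2°.

V_total = 95.15∠79.2° V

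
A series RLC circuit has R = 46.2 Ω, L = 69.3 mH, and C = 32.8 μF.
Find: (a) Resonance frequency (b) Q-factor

Step 1 — Resonance condition Im(Z)=0 gives ω₀ = 1/√(LC).
Step 2 — ω₀ = 1/√(0.0693·3.28e-05) = 663.3 rad/s.
Step 3 — f₀ = ω₀/(2π) = 105.6 Hz.
Step 4 — Series Q: Q = ω₀L/R = 663.3·0.0693/46.2 = 0.9949.

(a) f₀ = 105.6 Hz  (b) Q = 0.9949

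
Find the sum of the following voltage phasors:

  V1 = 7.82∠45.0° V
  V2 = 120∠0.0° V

Step 1 — Convert each phasor to rectangular form:
  V1 = 7.82·(cos(45.0°) + j·sin(45.0°)) = 5.53 + j5.53 V
  V2 = 120·(cos(0.0°) + j·sin(0.0°)) = 120 V
Step 2 — Sum components: V_total = 125.5 + j5.53 V.
Step 3 — Convert to polar: |V_total| = 125.7 V, ∠V_total = 2.5°.

V_total = 125.7∠2.5° V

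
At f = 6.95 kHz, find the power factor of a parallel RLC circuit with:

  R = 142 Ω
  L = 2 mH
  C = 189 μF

Step 1 — Angular frequency: ω = 2π·f = 2π·6950 = 4.367e+04 rad/s.
Step 2 — Component impedances:
  R: Z = R = 142 Ω
  L: Z = jωL = j·4.367e+04·0.002 = 0 + j87.34 Ω
  C: Z = 1/(jωC) = -j/(ω·C) = 0 - j0.1212 Ω
Step 3 — Parallel combination: 1/Z_total = 1/R + 1/L + 1/C; Z_total = 0.0001037 - j0.1213 Ω = 0.1213∠-90.0° Ω.
Step 4 — Power factor: PF = cos(φ) = Re(Z)/|Z| = 0.000103673/0.121332 = 0.0008545.
Step 5 — Type: Im(Z) = -0.1213 ⇒ leading (phase φ = -90.0°).

PF = 0.0008545 (leading, φ = -90.0°)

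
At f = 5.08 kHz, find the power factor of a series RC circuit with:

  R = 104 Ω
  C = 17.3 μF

Step 1 — Angular frequency: ω = 2π·f = 2π·5080 = 3.192e+04 rad/s.
Step 2 — Component impedances:
  R: Z = R = 104 Ω
  C: Z = 1/(jωC) = -j/(ω·C) = 0 - j1.811 Ω
Step 3 — Series combination: Z_total = R + C = 104 - j1.811 Ω = 104∠-1.0° Ω.
Step 4 — Power factor: PF = cos(φ) = Re(Z)/|Z| = 104/104.02 = 0.9998.
Step 5 — Type: Im(Z) = -1.811 ⇒ leading (phase φ = -1.0°).

PF = 0.9998 (leading, φ = -1.0°)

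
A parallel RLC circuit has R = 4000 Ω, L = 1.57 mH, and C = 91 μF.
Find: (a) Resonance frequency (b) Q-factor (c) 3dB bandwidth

Step 1 — Resonance: ω₀ = 1/√(LC) = 1/√(0.00157·9.1e-05) = 2646 rad/s.
Step 2 — f₀ = ω₀/(2π) = 421.1 Hz.
Step 3 — Parallel Q: Q = R/(ω₀L) = 4000/(2646·0.00157) = 963.
Step 4 — Bandwidth: Δω = ω₀/Q = 2.747 rad/s; BW = Δω/(2π) = 0.4372 Hz.

(a) f₀ = 421.1 Hz  (b) Q = 963  (c) BW = 0.4372 Hz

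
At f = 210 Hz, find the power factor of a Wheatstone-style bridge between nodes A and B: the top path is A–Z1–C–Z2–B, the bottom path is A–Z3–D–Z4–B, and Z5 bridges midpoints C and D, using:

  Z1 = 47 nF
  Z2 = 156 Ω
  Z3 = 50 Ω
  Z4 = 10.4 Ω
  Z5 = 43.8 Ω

Step 1 — Angular frequency: ω = 2π·f = 2π·210 = 1319 rad/s.
Step 2 — Component impedances:
  Z1: Z = 1/(jωC) = -j/(ω·C) = 0 - j1.613e+04 Ω
  Z2: Z = R = 156 Ω
  Z3: Z = R = 50 Ω
  Z4: Z = R = 10.4 Ω
  Z5: Z = R = 43.8 Ω
Step 3 — Bridge requires nodal analysis (the Z5 bridge couples midpoints C and D, so the two paths cannot be reduced to a simple series/parallel combination). Setting node B to ground and injecting 1 A at node A, the 3-node admittance system at A, C, D solves to V_A = Z_AB = 59.88 - j0.1688 Ω = 59.88∠-0.2° Ω.
Step 4 — Power factor: PF = cos(φ) = Re(Z)/|Z| = 59.88/59.88 = 1.
Step 5 — Type: Im(Z) = -0.1688 ⇒ leading (phase φ = -0.2°).

PF = 1 (leading, φ = -0.2°)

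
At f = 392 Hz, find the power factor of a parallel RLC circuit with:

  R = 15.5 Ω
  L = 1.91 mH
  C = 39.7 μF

Step 1 — Angular frequency: ω = 2π·f = 2π·392 = 2463 rad/s.
Step 2 — Component impedances:
  R: Z = R = 15.5 Ω
  L: Z = jωL = j·2463·0.00191 = 0 + j4.704 Ω
  C: Z = 1/(jωC) = -j/(ω·C) = 0 - j10.23 Ω
Step 3 — Parallel combination: 1/Z_total = 1/R + 1/L + 1/C; Z_total = 3.721 + j6.62 Ω = 7.594∠60.7° Ω.
Step 4 — Power factor: PF = cos(φ) = Re(Z)/|Z| = 3.721/7.594 = 0.49.
Step 5 — Type: Im(Z) = 6.62 ⇒ lagging (phase φ = 60.7°).

PF = 0.49 (lagging, φ = 60.7°)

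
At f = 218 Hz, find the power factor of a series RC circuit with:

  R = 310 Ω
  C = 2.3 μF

Step 1 — Angular frequency: ω = 2π·f = 2π·218 = 1370 rad/s.
Step 2 — Component impedances:
  R: Z = R = 310 Ω
  C: Z = 1/(jωC) = -j/(ω·C) = 0 - j317.4 Ω
Step 3 — Series combination: Z_total = R + C = 310 - j317.4 Ω = 443.7∠-45.7° Ω.
Step 4 — Power factor: PF = cos(φ) = Re(Z)/|Z| = 310/443.7 = 0.6987.
Step 5 — Type: Im(Z) = -317.4 ⇒ leading (phase φ = -45.7°).

PF = 0.6987 (leading, φ = -45.7°)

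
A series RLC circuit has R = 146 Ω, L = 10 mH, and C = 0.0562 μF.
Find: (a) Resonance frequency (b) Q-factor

Step 1 — Resonance condition Im(Z)=0 gives ω₀ = 1/√(LC).
Step 2 — ω₀ = 1/√(0.01·5.62e-08) = 4.218e+04 rad/s.
Step 3 — f₀ = ω₀/(2π) = 6714 Hz.
Step 4 — Series Q: Q = ω₀L/R = 4.218e+04·0.01/146 = 2.889.

(a) f₀ = 6714 Hz  (b) Q = 2.889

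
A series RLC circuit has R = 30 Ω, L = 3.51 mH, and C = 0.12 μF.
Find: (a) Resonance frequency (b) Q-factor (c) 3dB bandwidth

Step 1 — Resonance: ω₀ = 1/√(LC) = 1/√(0.00351·1.2e-07) = 4.873e+04 rad/s.
Step 2 — f₀ = ω₀/(2π) = 7755 Hz.
Step 3 — Series Q: Q = ω₀L/R = 4.873e+04·0.00351/30 = 5.701.
Step 4 — Bandwidth: Δω = ω₀/Q = 8547 rad/s; BW = Δω/(2π) = 1360 Hz.

(a) f₀ = 7755 Hz  (b) Q = 5.701  (c) BW = 1360 Hz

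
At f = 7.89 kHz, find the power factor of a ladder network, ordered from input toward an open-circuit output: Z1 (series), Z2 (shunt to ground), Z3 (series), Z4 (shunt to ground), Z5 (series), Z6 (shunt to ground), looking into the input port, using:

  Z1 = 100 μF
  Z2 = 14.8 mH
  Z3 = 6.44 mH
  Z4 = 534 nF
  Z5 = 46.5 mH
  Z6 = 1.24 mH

Step 1 — Angular frequency: ω = 2π·f = 2π·7890 = 4.957e+04 rad/s.
Step 2 — Component impedances:
  Z1: Z = 1/(jωC) = -j/(ω·C) = 0 - j0.2017 Ω
  Z2: Z = jωL = j·4.957e+04·0.0148 = 0 + j733.7 Ω
  Z3: Z = jωL = j·4.957e+04·0.00644 = 0 + j319.3 Ω
  Z4: Z = 1/(jωC) = -j/(ω·C) = 0 - j37.77 Ω
  Z5: Z = jωL = j·4.957e+04·0.0465 = 0 + j2305 Ω
  Z6: Z = jωL = j·4.957e+04·0.00124 = 0 + j61.47 Ω
Step 3 — Ladder network (open output): work backward from the far end, alternating series and parallel combinations. Z_in = 0 + j202.9 Ω = 202.9∠90.0° Ω.
Step 4 — Power factor: PF = cos(φ) = Re(Z)/|Z| = 0/202.9 = 0.
Step 5 — Type: Im(Z) = 202.9 ⇒ lagging (phase φ = 90.0°).

PF = 0 (lagging, φ = 90.0°)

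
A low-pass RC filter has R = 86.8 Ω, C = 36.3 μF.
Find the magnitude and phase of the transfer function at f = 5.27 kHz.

Step 1 — Angular frequency: ω = 2π·5270 = 3.311e+04 rad/s.
Step 2 — Transfer function: H(jω) = 1/(1 + jωRC).
Step 3 — Denominator: 1 + jωRC = 1 + j·3.311e+04·86.8·3.63e-05 = 1 + j104.3.
Step 4 — H = 9.186e-05 - j0.009584.
Step 5 — Magnitude: |H| = 0.009584 (-40.4 dB); phase: φ = -89.5°.

|H| = 0.009584 (-40.4 dB), φ = -89.5°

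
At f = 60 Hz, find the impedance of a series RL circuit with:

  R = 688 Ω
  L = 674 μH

Step 1 — Angular frequency: ω = 2π·f = 2π·60 = 377 rad/s.
Step 2 — Component impedances:
  R: Z = R = 688 Ω
  L: Z = jωL = j·377·0.000674 = 0 + j0.2541 Ω
Step 3 — Series combination: Z_total = R + L = 688 + j0.2541 Ω = 688∠0.0° Ω.

Z = 688 + j0.2541 Ω = 688∠0.0° Ω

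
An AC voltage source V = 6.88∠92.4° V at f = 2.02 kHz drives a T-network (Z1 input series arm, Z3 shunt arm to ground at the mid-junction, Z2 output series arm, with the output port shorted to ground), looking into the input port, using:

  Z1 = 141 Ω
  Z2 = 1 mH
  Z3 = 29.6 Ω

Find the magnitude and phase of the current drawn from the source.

Step 1 — Angular frequency: ω = 2π·f = 2π·2020 = 1.269e+04 rad/s.
Step 2 — Component impedances:
  Z1: Z = R = 141 Ω
  Z2: Z = jωL = j·1.269e+04·0.001 = 0 + j12.69 Ω
  Z3: Z = R = 29.6 Ω
Step 3 — With the output port shorted to ground, the output series arm Z2 runs from the junction to ground; the shunt arm Z3 also runs from the junction to ground. They appear in parallel: Z3 || Z2 = 4.597 + j10.72 Ω.
Step 4 — Series with input arm Z1: Z_in = Z1 + (Z3 || Z2) = 145.6 + j10.72 Ω = 146∠4.2° Ω.
Step 5 — Source phasor: V = 6.88∠92.4° V = -0.2881 + j6.874 V.
Step 6 — Ohm's law: I = V / Z_total = (-0.2881 + j6.874) / (145.6 + j10.72) = 0.00149 + j0.0471 A.
Step 7 — Convert to polar: |I| = 0.04713 A, ∠I = 88.2°.

I = 0.04713∠88.2° A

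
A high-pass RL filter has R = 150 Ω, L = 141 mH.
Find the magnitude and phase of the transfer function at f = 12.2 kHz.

Step 1 — Angular frequency: ω = 2π·1.22e+04 = 7.665e+04 rad/s.
Step 2 — Transfer function: H(jω) = jωL/(R + jωL).
Step 3 — Numerator jωL = j·1.081e+04; denominator R + jωL = 150 + j1.081e+04.
Step 4 — H = 0.9998 + j0.01388.
Step 5 — Magnitude: |H| = 0.9999 (-0.0 dB); phase: φ = 0.8°.

|H| = 0.9999 (-0.0 dB), φ = 0.8°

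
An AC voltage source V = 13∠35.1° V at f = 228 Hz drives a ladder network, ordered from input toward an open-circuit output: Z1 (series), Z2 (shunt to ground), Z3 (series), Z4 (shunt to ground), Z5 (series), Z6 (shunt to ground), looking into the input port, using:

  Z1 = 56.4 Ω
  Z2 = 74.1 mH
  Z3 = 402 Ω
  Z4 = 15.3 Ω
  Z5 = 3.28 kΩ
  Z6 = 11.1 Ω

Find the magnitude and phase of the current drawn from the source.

Step 1 — Angular frequency: ω = 2π·f = 2π·228 = 1433 rad/s.
Step 2 — Component impedances:
  Z1: Z = R = 56.4 Ω
  Z2: Z = jωL = j·1433·0.0741 = 0 + j106.2 Ω
  Z3: Z = R = 402 Ω
  Z4: Z = R = 15.3 Ω
  Z5: Z = R = 3280 Ω
  Z6: Z = R = 11.1 Ω
Step 3 — Ladder network (open output): work backward from the far end, alternating series and parallel combinations. Z_in = 81.77 + j99.7 Ω = 128.9∠50.6° Ω.
Step 4 — Source phasor: V = 13∠35.1° V = 10.64 + j7.475 V.
Step 5 — Ohm's law: I = V / Z_total = (10.64 + j7.475) / (81.77 + j99.7) = 0.09713 - j0.02702 A.
Step 6 — Convert to polar: |I| = 0.1008 A, ∠I = -15.5°.

I = 0.1008∠-15.5° A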